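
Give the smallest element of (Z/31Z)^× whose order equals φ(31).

3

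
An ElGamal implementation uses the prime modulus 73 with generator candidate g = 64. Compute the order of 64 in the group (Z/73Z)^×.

3

By Lagrange's theorem, ord_73(64) divides φ(73) = 73 − 1 = 72 = 2^3 · 3^2.
Divisors of 72: 1, 2, 3, 4, 6, 8, 9, 12, 18, 24, 36, 72.
Compute 64^d (mod 73) for the divisors d until we hit 1:
64^1 ≡ 64
64^2 ≡ 8
64^3 ≡ 1
The smallest such exponent is 3, so the order of 64 is 3.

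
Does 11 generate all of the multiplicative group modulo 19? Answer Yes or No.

No

φ(19) = 19 − 1 = 18 = 2 · 3^2.
11 is a primitive root mod 19 iff 11^(φ(19)/q) ≢ 1 for every prime q | φ(19), i.e. q ∈ {2, 3}.
11^9 ≡ 1 (mod 19)  [q = 2: ≡ 1 ✗]
11^6 ≡ 1 (mod 19)  [q = 3: ≡ 1 ✗]
11^9 ≡ 1 shows ord(11) | 9, strictly less than φ(19); not a primitive root.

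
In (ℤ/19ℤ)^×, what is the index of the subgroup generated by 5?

2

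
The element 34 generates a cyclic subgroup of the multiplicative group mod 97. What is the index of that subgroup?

Since 34 ∈ (Z/97Z)^×, its order divides φ(97) = 97 − 1 = 96 = 2^5 · 3.
Divisors of 96: 1, 2, 3, 4, 6, 8, 12, 16, 24, 32, 48, 96.
Check 34^d mod 97 for each divisor in increasing order:
34^1 ≡ 34 (mod 97)
34^2 ≡ 89 (mod 97)
34^3 ≡ 19 (mod 97)
34^4 ≡ 64 (mod 97)
34^6 ≡ 70 (mod 97)
34^8 ≡ 22 (mod 97)
34^12 ≡ 50 (mod 97)
34^16 ≡ 96 (mod 97)
34^24 ≡ 75 (mod 97)
34^32 ≡ 1 (mod 97) ✓
So ord_97(34) = 32, hence |⟨34⟩| = 32.
The index is φ(97) / ord(34) = 96 / 32 = 3.

3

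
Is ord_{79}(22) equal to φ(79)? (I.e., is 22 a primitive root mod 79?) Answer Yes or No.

φ(79) = 79 − 1 = 78 = 2 · 3 · 13.
It suffices to check that the order of 22 is not a proper divisor of 78: compute 22^(78/q) for q ∈ {2, 3, 13}.
22^39 ≡ 1 (mod 79)  [q = 2: ≡ 1 ✗]
22^26 ≡ 1 (mod 79)  [q = 3: ≡ 1 ✗]
22^6 ≡ 52 (mod 79)  [q = 13: ≢ 1 ✓]
Since 22^39 ≡ 1, the order of 22 divides 39 < 78, so 22 is not a primitive root.

No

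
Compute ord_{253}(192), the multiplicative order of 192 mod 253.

55

By Lagrange's theorem, ord_253(192) divides φ(253) = φ(11·23) = (11−1)·(23−1) = 10·22 = 220 = 2^2 · 5 · 11.
Divisors of 220: 1, 2, 4, 5, 10, 11, 20, 22, 44, 55, 110, 220.
Compute 192^d (mod 253) for the divisors d until we hit 1:
192^1 ≡ 192 (mod 253)
192^2 ≡ 179 (mod 253)
192^4 ≡ 163 (mod 253)
192^5 ≡ 177 (mod 253)
192^10 ≡ 210 (mod 253)
192^11 ≡ 93 (mod 253)
192^20 ≡ 78 (mod 253)
192^22 ≡ 47 (mod 253)
192^44 ≡ 185 (mod 253)
192^55 ≡ 1 (mod 253) ✓
The smallest such exponent is 55, so the order of 192 is 55.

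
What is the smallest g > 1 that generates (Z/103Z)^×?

φ(103) = 103 − 1 = 102 = 2 · 3 · 17.
Test candidates g = 2, 3, … against the prime factors q ∈ {2, 3, 17} of φ(103): g is a generator iff g^(102/q) ≢ 1 for every such q.
g = 2: 2^51 ≡ 1 — hits 1, so not a primitive root.
g = 3: 3^51 ≡ 102; 3^34 ≡ 1 — hits 1, so not a primitive root.
g = 4: 4^51 ≡ 1 — hits 1, so not a primitive root.
g = 5: 5^51 ≡ 102; 5^34 ≡ 56; 5^6 ≡ 72 — none is 1, so 5 is a primitive root.
The smallest primitive root modulo 103 is 5.

5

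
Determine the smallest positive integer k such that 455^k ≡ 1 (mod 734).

366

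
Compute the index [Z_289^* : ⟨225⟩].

4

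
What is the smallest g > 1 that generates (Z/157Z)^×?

5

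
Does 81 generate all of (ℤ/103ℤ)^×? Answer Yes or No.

No

φ(103) = 103 − 1 = 102 = 2 · 3 · 17.
Test 81^(102/q) mod 103 for each prime factor q of 102:
81^51 ≡ 1 (mod 103)  [q = 2: ≡ 1 ✗]
81^34 ≡ 1 (mod 103)  [q = 3: ≡ 1 ✗]
81^6 ≡ 79 (mod 103)  [q = 17: ≢ 1 ✓]
The check at q = 2 fails, so 81 generates a proper subgroup.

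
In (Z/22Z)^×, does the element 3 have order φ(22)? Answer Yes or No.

No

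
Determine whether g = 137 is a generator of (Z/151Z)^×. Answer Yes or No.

No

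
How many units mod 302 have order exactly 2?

φ(302) = φ(2)·φ(151) = 1·150 = 150 = 2 · 3 · 5^2.
Since (Z/302Z)^× is cyclic of order 150, the number of elements of order d is φ(d) when d | 150 and 0 otherwise.
2 | 150, and φ(2) = 2 − 1 = 1.

1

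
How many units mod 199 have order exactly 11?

10

φ(199) = 199 − 1 = 198 = 2 · 3^2 · 11.
In a cyclic group of order 198, there are φ(d) elements of order d for each divisor d of 198, and zero for non-divisors.
11 | 198, and φ(11) = 11 − 1 = 10.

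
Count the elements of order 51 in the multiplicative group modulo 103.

φ(103) = 103 − 1 = 102 = 2 · 3 · 17.
(Z/103Z)^× is cyclic (|G| = 102); a cyclic group of order m has exactly φ(d) elements of each order d | m, and none otherwise.
51 = 3 · 17 divides 102, and φ(51) = 32.

32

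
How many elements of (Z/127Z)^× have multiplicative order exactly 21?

φ(127) = 127 − 1 = 126 = 2 · 3^2 · 7.
(Z/127Z)^× is cyclic (|G| = 126); a cyclic group of order m has exactly φ(d) elements of each order d | m, and none otherwise.
21 = 3 · 7 divides 126, and φ(21) = 12.

12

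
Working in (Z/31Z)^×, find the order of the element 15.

By Lagrange's theorem, ord_31(15) divides φ(31) = 31 − 1 = 30 = 2 · 3 · 5.
Divisors of 30: 1, 2, 3, 5, 6, 10, 15, 30.
Test each divisor d:
15^1 ≡ 15 (mod 31)
15^2 ≡ 8 (mod 31)
15^3 ≡ 27 (mod 31)
15^5 ≡ 30 (mod 31)
15^6 ≡ 16 (mod 31)
15^10 ≡ 1 (mod 31) ✓
Therefore the multiplicative order of 15 modulo 31 is 10.

10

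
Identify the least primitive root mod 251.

φ(251) = 251 − 1 = 250 = 2 · 5^3.
g is a primitive root iff g^(250/q) ≢ 1 (mod 251) for each prime q ∈ {2, 5}.
g = 2: 2^125 ≡ 250; 2^50 ≡ 1 — hits 1, so not a primitive root.
g = 3: 3^125 ≡ 1 — hits 1, so not a primitive root.
g = 4: 4^125 ≡ 1 — hits 1, so not a primitive root.
g = 5: 5^125 ≡ 1 — hits 1, so not a primitive root.
g = 6: 6^125 ≡ 250; 6^50 ≡ 219 — none is 1, so 6 is a primitive root.
Hence the least primitive root of 251 is 6.

6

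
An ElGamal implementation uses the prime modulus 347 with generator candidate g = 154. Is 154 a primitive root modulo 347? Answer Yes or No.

φ(347) = 347 − 1 = 346 = 2 · 173.
An element g generates (Z/347Z)^× iff g^(346/q) ≢ 1 (mod 347) for each prime q ∈ {2, 173}.
154^173 ≡ 1 (mod 347)  [q = 2: ≡ 1 ✗]
154^2 ≡ 120 (mod 347)  [q = 173: ≢ 1 ✓]
The check at q = 2 fails, so 154 generates a proper subgroup.

No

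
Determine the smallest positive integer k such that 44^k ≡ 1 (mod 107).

53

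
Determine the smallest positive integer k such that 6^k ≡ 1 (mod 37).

Since 6 ∈ (Z/37Z)^×, its order divides φ(37) = 37 − 1 = 36 = 2^2 · 3^2.
Divisors of 36: 1, 2, 3, 4, 6, 9, 12, 18, 36.
Test each divisor d:
6^1 ≡ 6 (mod 37)
6^2 ≡ 36 (mod 37)
6^3 ≡ 31 (mod 37)
6^4 ≡ 1 (mod 37) ✓
Hence ord(6) = 4.

4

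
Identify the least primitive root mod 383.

φ(383) = 383 − 1 = 382 = 2 · 191.
g is a primitive root iff g^(382/q) ≢ 1 (mod 383) for each prime q ∈ {2, 191}.
g = 2: 2^191 ≡ 1 — hits 1, so not a primitive root.
g = 3: 3^191 ≡ 1 — hits 1, so not a primitive root.
g = 4: 4^191 ≡ 1 — hits 1, so not a primitive root.
g = 5: 5^191 ≡ 382; 5^2 ≡ 25 — none is 1, so 5 is a primitive root.
The smallest primitive root modulo 383 is 5.

5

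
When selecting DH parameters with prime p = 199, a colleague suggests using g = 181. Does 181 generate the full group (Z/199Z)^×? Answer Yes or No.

No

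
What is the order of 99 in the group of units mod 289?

Since 99 ∈ (Z/289Z)^×, its order divides φ(289) = φ(17^2) = 17·(17−1) = 272 = 2^4 · 17.
Divisors of 272: 1, 2, 4, 8, 16, 17, 34, 68, 136, 272.
Evaluate successive powers at the divisors of 272:
99^1 ≡ 99
99^2 ≡ 264
99^4 ≡ 47
99^8 ≡ 186
99^16 ≡ 205
99^17 ≡ 65
99^34 ≡ 179
99^68 ≡ 251
99^136 ≡ 288
99^272 ≡ 1
Hence ord(99) = 272.

272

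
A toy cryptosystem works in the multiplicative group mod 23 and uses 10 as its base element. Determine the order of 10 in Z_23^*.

22

Since 10 ∈ (Z/23Z)^×, its order divides φ(23) = 23 − 1 = 22 = 2 · 11.
Divisors of 22: 1, 2, 11, 22.
Evaluate successive powers at the divisors of 22:
10^1 ≡ 10 (mod 23)
10^2 ≡ 8 (mod 23)
10^11 ≡ 22 (mod 23)
10^22 ≡ 1 (mod 23) ✓
The smallest such exponent is 22, so the order of 10 is 22.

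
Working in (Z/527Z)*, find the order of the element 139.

80

By Lagrange's theorem, ord_527(139) divides φ(527) = φ(17·31) = (17−1)·(31−1) = 16·30 = 480 = 2^5 · 3 · 5.
Divisors of 480: 1, 2, 3, 4, 5, 6, 8, 10, 12, 15, 16, 20, 24, 30, 32, 40, 48, 60, 80, 96, 120, 160, 240, 480.
Check 139^d mod 527 for each divisor in increasing order:
139^1 ≡ 139 (mod 527)
139^2 ≡ 349 (mod 527)
139^3 ≡ 27 (mod 527)
139^4 ≡ 64 (mod 527)
139^5 ≡ 464 (mod 527)
139^6 ≡ 202 (mod 527)
139^8 ≡ 407 (mod 527)
139^10 ≡ 280 (mod 527)
139^12 ≡ 225 (mod 527)
139^15 ≡ 278 (mod 527)
139^16 ≡ 171 (mod 527)
139^20 ≡ 404 (mod 527)
139^24 ≡ 33 (mod 527)
139^30 ≡ 342 (mod 527)
139^32 ≡ 256 (mod 527)
139^40 ≡ 373 (mod 527)
139^48 ≡ 35 (mod 527)
139^60 ≡ 497 (mod 527)
139^80 ≡ 1 (mod 527) ✓
So ord_527(139) = 80.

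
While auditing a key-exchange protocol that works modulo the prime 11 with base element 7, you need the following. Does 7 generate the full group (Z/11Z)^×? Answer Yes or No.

Yes

φ(11) = 11 − 1 = 10 = 2 · 5.
An element g generates (Z/11Z)^× iff g^(10/q) ≢ 1 (mod 11) for each prime q ∈ {2, 5}.
7^5 ≡ 10 (mod 11)  [q = 2: ≢ 1 ✓]
7^2 ≡ 5 (mod 11)  [q = 5: ≢ 1 ✓]
All checks pass, so 7 has order 10 and is a primitive root modulo 11.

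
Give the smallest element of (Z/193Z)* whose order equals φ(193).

5

φ(193) = 193 − 1 = 192 = 2^6 · 3.
Test candidates g = 2, 3, … against the prime factors q ∈ {2, 3} of φ(193): g is a generator iff g^(192/q) ≢ 1 for every such q.
g = 2: 2^96 ≡ 1 — hits 1, so not a primitive root.
g = 3: 3^96 ≡ 1 — hits 1, so not a primitive root.
g = 4: 4^96 ≡ 1 — hits 1, so not a primitive root.
g = 5: 5^96 ≡ 192; 5^64 ≡ 84 — none is 1, so 5 is a primitive root.
The smallest primitive root modulo 193 is 5.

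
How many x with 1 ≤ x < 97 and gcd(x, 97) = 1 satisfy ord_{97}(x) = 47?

0

φ(97) = 97 − 1 = 96 = 2^5 · 3.
(Z/97Z)^× is cyclic (|G| = 96); a cyclic group of order m has exactly φ(d) elements of each order d | m, and none otherwise.
47 does not divide 96, so no element of (Z/97Z)^× has order 47.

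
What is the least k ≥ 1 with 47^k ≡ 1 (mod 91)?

12

Since 47 ∈ (Z/91Z)^×, its order divides φ(91) = φ(7·13) = (7−1)·(13−1) = 6·12 = 72 = 2^3 · 3^2.
Divisors of 72: 1, 2, 3, 4, 6, 8, 9, 12, 18, 24, 36, 72.
Evaluate successive powers at the divisors of 72:
47^1 ≡ 47 (mod 91)
47^2 ≡ 25 (mod 91)
47^3 ≡ 83 (mod 91)
47^4 ≡ 79 (mod 91)
47^6 ≡ 64 (mod 91)
47^8 ≡ 53 (mod 91)
47^9 ≡ 34 (mod 91)
47^12 ≡ 1 (mod 91) ✓
Therefore the multiplicative order of 47 modulo 91 is 12.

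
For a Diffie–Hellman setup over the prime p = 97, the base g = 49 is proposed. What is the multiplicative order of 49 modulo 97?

ord(49) | φ(97) = 97 − 1 = 96 = 2^5 · 3.
Divisors of 96: 1, 2, 3, 4, 6, 8, 12, 16, 24, 32, 48, 96.
Check 49^d mod 97 for each divisor in increasing order:
49^1 ≡ 49 (mod 97)
49^2 ≡ 73 (mod 97)
49^3 ≡ 85 (mod 97)
49^4 ≡ 91 (mod 97)
49^6 ≡ 47 (mod 97)
49^8 ≡ 36 (mod 97)
49^12 ≡ 75 (mod 97)
49^16 ≡ 35 (mod 97)
49^24 ≡ 96 (mod 97)
49^32 ≡ 61 (mod 97)
49^48 ≡ 1 (mod 97) ✓
The smallest such exponent is 48, so the order of 49 is 48.

48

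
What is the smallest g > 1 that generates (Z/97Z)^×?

φ(97) = 97 − 1 = 96 = 2^5 · 3.
g is a primitive root iff g^(96/q) ≢ 1 (mod 97) for each prime q ∈ {2, 3}.
g = 2: 2^48 ≡ 1 — hits 1, so not a primitive root.
g = 3: 3^48 ≡ 1 — hits 1, so not a primitive root.
g = 4: 4^48 ≡ 1 — hits 1, so not a primitive root.
g = 5: 5^48 ≡ 96; 5^32 ≡ 35 — none is 1, so 5 is a primitive root.
Hence the least primitive root of 97 is 5.

5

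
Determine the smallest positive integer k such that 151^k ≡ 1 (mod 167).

166

Since 151 ∈ (Z/167Z)^×, its order divides φ(167) = 167 − 1 = 166 = 2 · 83.
Divisors of 166: 1, 2, 83, 166.
Compute 151^d (mod 167) for the divisors d until we hit 1:
151^1 ≡ 151 (mod 167)
151^2 ≡ 89 (mod 167)
151^83 ≡ 166 (mod 167)
151^166 ≡ 1 (mod 167) ✓
Hence ord(151) = 166.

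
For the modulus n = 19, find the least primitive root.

φ(19) = 19 − 1 = 18 = 2 · 3^2.
g is a primitive root iff g^(18/q) ≢ 1 (mod 19) for each prime q ∈ {2, 3}.
g = 2: 2^9 ≡ 18; 2^6 ≡ 7 — none is 1, so 2 is a primitive root.
The smallest primitive root modulo 19 is 2.

2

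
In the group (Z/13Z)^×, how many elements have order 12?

φ(13) = 13 − 1 = 12 = 2^2 · 3.
(Z/13Z)^× is cyclic (|G| = 12); a cyclic group of order m has exactly φ(d) elements of each order d | m, and none otherwise.
12 = 2^2 · 3 divides 12, and φ(12) = 4.

4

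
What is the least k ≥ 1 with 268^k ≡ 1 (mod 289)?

By Lagrange's theorem, ord_289(268) divides φ(289) = φ(17^2) = 17·(17−1) = 272 = 2^4 · 17.
Divisors of 272: 1, 2, 4, 8, 16, 17, 34, 68, 136, 272.
Test each divisor d:
268^1 ≡ 268 (mod 289)
268^2 ≡ 152 (mod 289)
268^4 ≡ 273 (mod 289)
268^8 ≡ 256 (mod 289)
268^16 ≡ 222 (mod 289)
268^17 ≡ 251 (mod 289)
268^34 ≡ 288 (mod 289)
268^68 ≡ 1 (mod 289) ✓
So ord_289(268) = 68.

68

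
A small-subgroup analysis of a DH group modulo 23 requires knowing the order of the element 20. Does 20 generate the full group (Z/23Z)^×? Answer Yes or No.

Yes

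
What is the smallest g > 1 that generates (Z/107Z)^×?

2

φ(107) = 107 − 1 = 106 = 2 · 53.
g is a primitive root iff g^(106/q) ≢ 1 (mod 107) for each prime q ∈ {2, 53}.
g = 2: 2^53 ≡ 106; 2^2 ≡ 4 — none is 1, so 2 is a primitive root.
So 2 is the smallest generator of (Z/107Z)^×.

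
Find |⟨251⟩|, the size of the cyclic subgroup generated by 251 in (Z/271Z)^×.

270

The order of 251 must divide φ(271) = 271 − 1 = 270 = 2 · 3^3 · 5.
Divisors of 270: 1, 2, 3, 5, 6, 9, 10, 15, 18, 27, 30, 45, 54, 90, 135, 270.
Evaluate successive powers at the divisors of 270:
251^1 ≡ 251 (mod 271)
251^2 ≡ 129 (mod 271)
251^3 ≡ 130 (mod 271)
251^5 ≡ 239 (mod 271)
251^6 ≡ 98 (mod 271)
251^9 ≡ 3 (mod 271)
251^10 ≡ 211 (mod 271)
251^15 ≡ 23 (mod 271)
251^18 ≡ 9 (mod 271)
251^27 ≡ 27 (mod 271)
251^30 ≡ 258 (mod 271)
251^45 ≡ 243 (mod 271)
251^54 ≡ 187 (mod 271)
251^90 ≡ 242 (mod 271)
251^135 ≡ 270 (mod 271)
251^270 ≡ 1 (mod 271) ✓
So ord_271(251) = 270.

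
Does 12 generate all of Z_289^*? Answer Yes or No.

φ(289) = φ(17^2) = 17·(17−1) = 272 = 2^4 · 17.
Test 12^(272/q) mod 289 for each prime factor q of 272:
12^136 ≡ 288 (mod 289)  [q = 2: ≢ 1 ✓]
12^16 ≡ 35 (mod 289)  [q = 17: ≢ 1 ✓]
All checks pass, so 12 has order 272 and is a primitive root modulo 289.

Yes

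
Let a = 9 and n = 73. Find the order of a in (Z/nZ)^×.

ord(9) | φ(73) = 73 − 1 = 72 = 2^3 · 3^2.
Divisors of 72: 1, 2, 3, 4, 6, 8, 9, 12, 18, 24, 36, 72.
Test each divisor d:
9^1 ≡ 9 (mod 73)
9^2 ≡ 8 (mod 73)
9^3 ≡ 72 (mod 73)
9^4 ≡ 64 (mod 73)
9^6 ≡ 1 (mod 73) ✓
The smallest such exponent is 6, so the order of 9 is 6.

6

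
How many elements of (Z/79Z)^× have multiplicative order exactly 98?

0

φ(79) = 79 − 1 = 78 = 2 · 3 · 13.
Since (Z/79Z)^× is cyclic of order 78, the number of elements of order d is φ(d) when d | 78 and 0 otherwise.
98 does not divide 78, so no element of (Z/79Z)^× has order 98.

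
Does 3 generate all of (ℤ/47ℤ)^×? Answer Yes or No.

φ(47) = 47 − 1 = 46 = 2 · 23.
An element g generates (Z/47Z)^× iff g^(46/q) ≢ 1 (mod 47) for each prime q ∈ {2, 23}.
3^23 ≡ 1 (mod 47)  [q = 2: ≡ 1 ✗]
3^2 ≡ 9 (mod 47)  [q = 23: ≢ 1 ✓]
3^23 ≡ 1 shows ord(3) | 23, strictly less than φ(47); not a primitive root.

No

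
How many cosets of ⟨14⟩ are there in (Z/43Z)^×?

2

Since 14 ∈ (Z/43Z)^×, its order divides φ(43) = 43 − 1 = 42 = 2 · 3 · 7.
Divisors of 42: 1, 2, 3, 6, 7, 14, 21, 42.
Check 14^d mod 43 for each divisor in increasing order:
14^1 ≡ 14
14^2 ≡ 24
14^3 ≡ 35
14^6 ≡ 21
14^7 ≡ 36
14^14 ≡ 6
14^21 ≡ 1
So ord_43(14) = 21, hence |⟨14⟩| = 21.
The index is φ(43) / ord(14) = 42 / 21 = 2.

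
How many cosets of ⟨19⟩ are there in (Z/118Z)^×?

2

By Lagrange's theorem, ord_118(19) divides φ(118) = φ(2)·φ(59) = 1·58 = 58 = 2 · 29.
Divisors of 58: 1, 2, 29, 58.
Evaluate successive powers at the divisors of 58:
19^1 ≡ 19 (mod 118)
19^2 ≡ 7 (mod 118)
19^29 ≡ 1 (mod 118) ✓
The order of 19 is 29, so the subgroup it generates has 29 elements.
The index is φ(118) / ord(19) = 58 / 29 = 2.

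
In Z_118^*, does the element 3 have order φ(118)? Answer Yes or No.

No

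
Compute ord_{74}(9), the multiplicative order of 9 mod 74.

ord(9) | φ(74) = φ(2)·φ(37) = 1·36 = 36 = 2^2 · 3^2.
Divisors of 36: 1, 2, 3, 4, 6, 9, 12, 18, 36.
Evaluate successive powers at the divisors of 36:
9^1 ≡ 9
9^2 ≡ 7
9^3 ≡ 63
9^4 ≡ 49
9^6 ≡ 47
9^9 ≡ 1
So ord_74(9) = 9.

9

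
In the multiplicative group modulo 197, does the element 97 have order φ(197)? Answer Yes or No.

No

φ(197) = 197 − 1 = 196 = 2^2 · 7^2.
It suffices to check that the order of 97 is not a proper divisor of 196: compute 97^(196/q) for q ∈ {2, 7}.
97^98 ≡ 1 (mod 197)  [q = 2: ≡ 1 ✗]
97^28 ≡ 114 (mod 197)  [q = 7: ≢ 1 ✓]
Since 97^98 ≡ 1, the order of 97 divides 98 < 196, so 97 is not a primitive root.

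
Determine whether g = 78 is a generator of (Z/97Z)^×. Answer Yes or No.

No

φ(97) = 97 − 1 = 96 = 2^5 · 3.
An element g generates (Z/97Z)^× iff g^(96/q) ≢ 1 (mod 97) for each prime q ∈ {2, 3}.
78^48 ≡ 96 (mod 97)  [q = 2: ≢ 1 ✓]
78^32 ≡ 1 (mod 97)  [q = 3: ≡ 1 ✗]
Since 78^32 ≡ 1, the order of 78 divides 32 < 96, so 78 is not a primitive root.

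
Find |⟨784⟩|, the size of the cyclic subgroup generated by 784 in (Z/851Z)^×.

By Lagrange's theorem, ord_851(784) divides φ(851) = φ(23·37) = (23−1)·(37−1) = 22·36 = 792 = 2^3 · 3^2 · 11.
Divisors of 792: 1, 2, 3, 4, 6, 8, 9, 11, 12, 18, 22, 24, 33, 36, 44, 66, 72, 88, 99, 132, 198, 264, 396, 792.
Test each divisor d:
784^1 ≡ 784
784^2 ≡ 234
784^3 ≡ 491
784^4 ≡ 292
784^6 ≡ 248
784^8 ≡ 164
784^9 ≡ 75
784^11 ≡ 530
784^12 ≡ 232
784^18 ≡ 519
784^22 ≡ 70
784^24 ≡ 211
784^33 ≡ 507
784^36 ≡ 445
784^44 ≡ 645
784^66 ≡ 47
784^72 ≡ 593
784^88 ≡ 737
784^99 ≡ 1
Hence ord(784) = 99.

99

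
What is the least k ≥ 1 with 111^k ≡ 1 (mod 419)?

209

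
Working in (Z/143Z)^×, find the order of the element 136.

Since 136 ∈ (Z/143Z)^×, its order divides φ(143) = φ(11·13) = (11−1)·(13−1) = 10·12 = 120 = 2^3 · 3 · 5.
Divisors of 120: 1, 2, 3, 4, 5, 6, 8, 10, 12, 15, 20, 24, 30, 40, 60, 120.
Test each divisor d:
136^1 ≡ 136 (mod 143)
136^2 ≡ 49 (mod 143)
136^3 ≡ 86 (mod 143)
136^4 ≡ 113 (mod 143)
136^5 ≡ 67 (mod 143)
136^6 ≡ 103 (mod 143)
136^8 ≡ 42 (mod 143)
136^10 ≡ 56 (mod 143)
136^12 ≡ 27 (mod 143)
136^15 ≡ 34 (mod 143)
136^20 ≡ 133 (mod 143)
136^24 ≡ 14 (mod 143)
136^30 ≡ 12 (mod 143)
136^40 ≡ 100 (mod 143)
136^60 ≡ 1 (mod 143) ✓
Hence ord(136) = 60.

60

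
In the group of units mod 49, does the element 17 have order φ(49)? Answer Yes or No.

Yes

φ(49) = φ(7^2) = 7·(7−1) = 42 = 2 · 3 · 7.
Test 17^(42/q) mod 49 for each prime factor q of 42:
17^21 ≡ 48 (mod 49)  [q = 2: ≢ 1 ✓]
17^14 ≡ 30 (mod 49)  [q = 3: ≢ 1 ✓]
17^6 ≡ 22 (mod 49)  [q = 7: ≢ 1 ✓]
Every test exponent gives a nontrivial residue, hence 17 generates the full group.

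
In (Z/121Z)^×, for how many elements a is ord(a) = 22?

10

φ(121) = φ(11^2) = 11·(11−1) = 110 = 2 · 5 · 11.
Since (Z/121Z)^× is cyclic of order 110, the number of elements of order d is φ(d) when d | 110 and 0 otherwise.
22 = 2 · 11 divides 110, and φ(22) = 10.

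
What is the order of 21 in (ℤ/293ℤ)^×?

146

ord(21) | φ(293) = 293 − 1 = 292 = 2^2 · 73.
Divisors of 292: 1, 2, 4, 73, 146, 292.
Compute 21^d (mod 293) for the divisors d until we hit 1:
21^1 ≡ 21 (mod 293)
21^2 ≡ 148 (mod 293)
21^4 ≡ 222 (mod 293)
21^73 ≡ 292 (mod 293)
21^146 ≡ 1 (mod 293) ✓
Therefore the multiplicative order of 21 modulo 293 is 146.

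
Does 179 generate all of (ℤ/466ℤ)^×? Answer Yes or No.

φ(466) = φ(2)·φ(233) = 1·232 = 232 = 2^3 · 29.
179 is a primitive root mod 466 iff 179^(φ(466)/q) ≢ 1 for every prime q | φ(466), i.e. q ∈ {2, 29}.
179^116 ≡ 465 (mod 466)  [q = 2: ≢ 1 ✓]
179^8 ≡ 19 (mod 466)  [q = 29: ≢ 1 ✓]
Every test exponent gives a nontrivial residue, hence 179 generates the full group.

Yes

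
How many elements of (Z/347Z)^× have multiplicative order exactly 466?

0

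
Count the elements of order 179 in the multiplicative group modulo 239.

φ(239) = 239 − 1 = 238 = 2 · 7 · 17.
In a cyclic group of order 238, there are φ(d) elements of order d for each divisor d of 238, and zero for non-divisors.
Since 179 ∤ 238, the count is 0.

0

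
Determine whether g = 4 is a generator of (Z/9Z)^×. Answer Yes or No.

No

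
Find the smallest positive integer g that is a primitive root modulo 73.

5

φ(73) = 73 − 1 = 72 = 2^3 · 3^2.
g is a primitive root iff g^(72/q) ≢ 1 (mod 73) for each prime q ∈ {2, 3}.
g = 2: 2^36 ≡ 1 — hits 1, so not a primitive root.
g = 3: 3^36 ≡ 1 — hits 1, so not a primitive root.
g = 4: 4^36 ≡ 1 — hits 1, so not a primitive root.
g = 5: 5^36 ≡ 72; 5^24 ≡ 8 — none is 1, so 5 is a primitive root.
The smallest primitive root modulo 73 is 5.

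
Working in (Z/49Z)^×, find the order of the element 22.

The order of 22 must divide φ(49) = φ(7^2) = 7·(7−1) = 42 = 2 · 3 · 7.
Divisors of 42: 1, 2, 3, 6, 7, 14, 21, 42.
Test each divisor d:
22^1 ≡ 22
22^2 ≡ 43
22^3 ≡ 15
22^6 ≡ 29
22^7 ≡ 1
Hence ord(22) = 7.

7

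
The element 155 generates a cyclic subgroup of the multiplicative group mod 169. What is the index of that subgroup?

ord(155) | φ(169) = φ(13^2) = 13·(13−1) = 156 = 2^2 · 3 · 13.
Divisors of 156: 1, 2, 3, 4, 6, 12, 13, 26, 39, 52, 78, 156.
Evaluate successive powers at the divisors of 156:
155^1 ≡ 155
155^2 ≡ 27
155^3 ≡ 129
155^4 ≡ 53
155^6 ≡ 79
155^12 ≡ 157
155^13 ≡ 168
155^26 ≡ 1
Thus |⟨155⟩| = ord(155) = 26.
Index = |(Z/169Z)^×| / |⟨155⟩| = 156 / 26 = 6.

6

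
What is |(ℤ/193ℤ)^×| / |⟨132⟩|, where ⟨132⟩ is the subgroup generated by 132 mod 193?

By Lagrange's theorem, ord_193(132) divides φ(193) = 193 − 1 = 192 = 2^6 · 3.
Divisors of 192: 1, 2, 3, 4, 6, 8, 12, 16, 24, 32, 48, 64, 96, 192.
Evaluate successive powers at the divisors of 192:
132^1 ≡ 132 (mod 193)
132^2 ≡ 54 (mod 193)
132^3 ≡ 180 (mod 193)
132^4 ≡ 21 (mod 193)
132^6 ≡ 169 (mod 193)
132^8 ≡ 55 (mod 193)
132^12 ≡ 190 (mod 193)
132^16 ≡ 130 (mod 193)
132^24 ≡ 9 (mod 193)
132^32 ≡ 109 (mod 193)
132^48 ≡ 81 (mod 193)
132^64 ≡ 108 (mod 193)
132^96 ≡ 192 (mod 193)
132^192 ≡ 1 (mod 193) ✓
Thus |⟨132⟩| = ord(132) = 192.
The index is φ(193) / ord(132) = 192 / 192 = 1.

1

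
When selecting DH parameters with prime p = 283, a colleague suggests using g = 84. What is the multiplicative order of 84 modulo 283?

94

By Lagrange's theorem, ord_283(84) divides φ(283) = 283 − 1 = 282 = 2 · 3 · 47.
Divisors of 282: 1, 2, 3, 6, 47, 94, 141, 282.
Check 84^d mod 283 for each divisor in increasing order:
84^1 ≡ 84 (mod 283)
84^2 ≡ 264 (mod 283)
84^3 ≡ 102 (mod 283)
84^6 ≡ 216 (mod 283)
84^47 ≡ 282 (mod 283)
84^94 ≡ 1 (mod 283) ✓
The smallest such exponent is 94, so the order of 84 is 94.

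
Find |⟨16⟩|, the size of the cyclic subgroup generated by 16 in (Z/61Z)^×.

15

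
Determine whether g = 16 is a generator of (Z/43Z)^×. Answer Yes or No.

No

φ(43) = 43 − 1 = 42 = 2 · 3 · 7.
16 is a primitive root mod 43 iff 16^(φ(43)/q) ≢ 1 for every prime q | φ(43), i.e. q ∈ {2, 3, 7}.
16^21 ≡ 1 (mod 43)  [q = 2: ≡ 1 ✗]
16^14 ≡ 1 (mod 43)  [q = 3: ≡ 1 ✗]
16^6 ≡ 35 (mod 43)  [q = 7: ≢ 1 ✓]
16^21 ≡ 1 shows ord(16) | 21, strictly less than φ(43); not a primitive root.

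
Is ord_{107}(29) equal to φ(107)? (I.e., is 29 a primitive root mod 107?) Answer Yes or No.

No

φ(107) = 107 − 1 = 106 = 2 · 53.
29 is a primitive root mod 107 iff 29^(φ(107)/q) ≢ 1 for every prime q | φ(107), i.e. q ∈ {2, 53}.
29^53 ≡ 1 (mod 107)  [q = 2: ≡ 1 ✗]
29^2 ≡ 92 (mod 107)  [q = 53: ≢ 1 ✓]
Since 29^53 ≡ 1, the order of 29 divides 53 < 106, so 29 is not a primitive root.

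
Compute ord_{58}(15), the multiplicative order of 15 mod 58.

Since 15 ∈ (Z/58Z)^×, its order divides φ(58) = φ(2)·φ(29) = 1·28 = 28 = 2^2 · 7.
Divisors of 28: 1, 2, 4, 7, 14, 28.
Evaluate successive powers at the divisors of 28:
15^1 ≡ 15
15^2 ≡ 51
15^4 ≡ 49
15^7 ≡ 17
15^14 ≡ 57
15^28 ≡ 1
Hence ord(15) = 28.

28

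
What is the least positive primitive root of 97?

5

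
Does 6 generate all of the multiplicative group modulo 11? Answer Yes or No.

Yes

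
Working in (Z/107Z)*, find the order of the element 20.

The order of 20 must divide φ(107) = 107 − 1 = 106 = 2 · 53.
Divisors of 106: 1, 2, 53, 106.
Evaluate successive powers at the divisors of 106:
20^1 ≡ 20 (mod 107)
20^2 ≡ 79 (mod 107)
20^53 ≡ 106 (mod 107)
20^106 ≡ 1 (mod 107) ✓
Therefore the multiplicative order of 20 modulo 107 is 106.

106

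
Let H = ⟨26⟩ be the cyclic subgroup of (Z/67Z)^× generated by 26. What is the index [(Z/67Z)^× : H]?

2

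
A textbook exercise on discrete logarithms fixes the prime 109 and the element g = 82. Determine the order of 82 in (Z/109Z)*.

18

The order of 82 must divide φ(109) = 109 − 1 = 108 = 2^2 · 3^3.
Divisors of 108: 1, 2, 3, 4, 6, 9, 12, 18, 27, 36, 54, 108.
Test each divisor d:
82^1 ≡ 82 (mod 109)
82^2 ≡ 75 (mod 109)
82^3 ≡ 46 (mod 109)
82^4 ≡ 66 (mod 109)
82^6 ≡ 45 (mod 109)
82^9 ≡ 108 (mod 109)
82^12 ≡ 63 (mod 109)
82^18 ≡ 1 (mod 109) ✓
So ord_109(82) = 18.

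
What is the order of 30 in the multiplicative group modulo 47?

The order of 30 must divide φ(47) = 47 − 1 = 46 = 2 · 23.
Divisors of 46: 1, 2, 23, 46.
Check 30^d mod 47 for each divisor in increasing order:
30^1 ≡ 30 (mod 47)
30^2 ≡ 7 (mod 47)
30^23 ≡ 46 (mod 47)
30^46 ≡ 1 (mod 47) ✓
So ord_47(30) = 46.

46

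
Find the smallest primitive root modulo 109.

φ(109) = 109 − 1 = 108 = 2^2 · 3^3.
Test candidates g = 2, 3, … against the prime factors q ∈ {2, 3} of φ(109): g is a generator iff g^(108/q) ≢ 1 for every such q.
g = 2: 2^54 ≡ 108; 2^36 ≡ 1 — hits 1, so not a primitive root.
g = 3: 3^54 ≡ 1 — hits 1, so not a primitive root.
g = 4: 4^54 ≡ 1 — hits 1, so not a primitive root.
g = 5: 5^54 ≡ 1 — hits 1, so not a primitive root.
g = 6: 6^54 ≡ 108; 6^36 ≡ 63 — none is 1, so 6 is a primitive root.
The smallest primitive root modulo 109 is 6.

6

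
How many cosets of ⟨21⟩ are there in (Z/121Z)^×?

Since 21 ∈ (Z/121Z)^×, its order divides φ(121) = φ(11^2) = 11·(11−1) = 110 = 2 · 5 · 11.
Divisors of 110: 1, 2, 5, 10, 11, 22, 55, 110.
Test each divisor d:
21^1 ≡ 21
21^2 ≡ 78
21^5 ≡ 109
21^10 ≡ 23
21^11 ≡ 120
21^22 ≡ 1
Thus |⟨21⟩| = ord(21) = 22.
The index is φ(121) / ord(21) = 110 / 22 = 5.

5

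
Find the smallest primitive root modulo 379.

2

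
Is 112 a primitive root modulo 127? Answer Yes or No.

Yes

φ(127) = 127 − 1 = 126 = 2 · 3^2 · 7.
It suffices to check that the order of 112 is not a proper divisor of 126: compute 112^(126/q) for q ∈ {2, 3, 7}.
112^63 ≡ 126 (mod 127)  [q = 2: ≢ 1 ✓]
112^42 ≡ 107 (mod 127)  [q = 3: ≢ 1 ✓]
112^18 ≡ 2 (mod 127)  [q = 7: ≢ 1 ✓]
All checks pass, so 112 has order 126 and is a primitive root modulo 127.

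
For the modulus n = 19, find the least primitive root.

2

φ(19) = 19 − 1 = 18 = 2 · 3^2.
g is a primitive root iff g^(18/q) ≢ 1 (mod 19) for each prime q ∈ {2, 3}.
g = 2: 2^9 ≡ 18; 2^6 ≡ 7 — none is 1, so 2 is a primitive root.
The smallest primitive root modulo 19 is 2.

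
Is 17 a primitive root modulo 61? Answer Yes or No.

Yes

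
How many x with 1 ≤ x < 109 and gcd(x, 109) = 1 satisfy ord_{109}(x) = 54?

18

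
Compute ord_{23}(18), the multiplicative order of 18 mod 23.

ord(18) | φ(23) = 23 − 1 = 22 = 2 · 11.
Divisors of 22: 1, 2, 11, 22.
Test each divisor d:
18^1 ≡ 18 (mod 23)
18^2 ≡ 2 (mod 23)
18^11 ≡ 1 (mod 23) ✓
So ord_23(18) = 11.

11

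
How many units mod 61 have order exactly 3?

φ(61) = 61 − 1 = 60 = 2^2 · 3 · 5.
In a cyclic group of order 60, there are φ(d) elements of order d for each divisor d of 60, and zero for non-divisors.
3 | 60, and φ(3) = 3 − 1 = 2.

2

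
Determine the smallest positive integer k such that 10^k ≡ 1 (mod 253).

22

ord(10) | φ(253) = φ(11·23) = (11−1)·(23−1) = 10·22 = 220 = 2^2 · 5 · 11.
Divisors of 220: 1, 2, 4, 5, 10, 11, 20, 22, 44, 55, 110, 220.
Compute 10^d (mod 253) for the divisors d until we hit 1:
10^1 ≡ 10 (mod 253)
10^2 ≡ 100 (mod 253)
10^4 ≡ 133 (mod 253)
10^5 ≡ 65 (mod 253)
10^10 ≡ 177 (mod 253)
10^11 ≡ 252 (mod 253)
10^20 ≡ 210 (mod 253)
10^22 ≡ 1 (mod 253) ✓
Therefore the multiplicative order of 10 modulo 253 is 22.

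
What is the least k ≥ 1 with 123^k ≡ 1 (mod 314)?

Since 123 ∈ (Z/314Z)^×, its order divides φ(314) = φ(2)·φ(157) = 1·156 = 156 = 2^2 · 3 · 13.
Divisors of 156: 1, 2, 3, 4, 6, 12, 13, 26, 39, 52, 78, 156.
Evaluate successive powers at the divisors of 156:
123^1 ≡ 123 (mod 314)
123^2 ≡ 57 (mod 314)
123^3 ≡ 103 (mod 314)
123^4 ≡ 109 (mod 314)
123^6 ≡ 247 (mod 314)
123^12 ≡ 93 (mod 314)
123^13 ≡ 135 (mod 314)
123^26 ≡ 13 (mod 314)
123^39 ≡ 185 (mod 314)
123^52 ≡ 169 (mod 314)
123^78 ≡ 313 (mod 314)
123^156 ≡ 1 (mod 314) ✓
Hence ord(123) = 156.

156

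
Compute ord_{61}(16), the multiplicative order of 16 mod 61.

15

ord(16) | φ(61) = 61 − 1 = 60 = 2^2 · 3 · 5.
Divisors of 60: 1, 2, 3, 4, 5, 6, 10, 12, 15, 20, 30, 60.
Check 16^d mod 61 for each divisor in increasing order:
16^1 ≡ 16 (mod 61)
16^2 ≡ 12 (mod 61)
16^3 ≡ 9 (mod 61)
16^4 ≡ 22 (mod 61)
16^5 ≡ 47 (mod 61)
16^6 ≡ 20 (mod 61)
16^10 ≡ 13 (mod 61)
16^12 ≡ 34 (mod 61)
16^15 ≡ 1 (mod 61) ✓
So ord_61(16) = 15.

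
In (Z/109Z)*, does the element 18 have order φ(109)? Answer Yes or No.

φ(109) = 109 − 1 = 108 = 2^2 · 3^3.
An element g generates (Z/109Z)^× iff g^(108/q) ≢ 1 (mod 109) for each prime q ∈ {2, 3}.
18^54 ≡ 108 (mod 109)  [q = 2: ≢ 1 ✓]
18^36 ≡ 45 (mod 109)  [q = 3: ≢ 1 ✓]
All checks pass, so 18 has order 108 and is a primitive root modulo 109.

Yes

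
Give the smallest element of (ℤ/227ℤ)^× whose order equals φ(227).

2

φ(227) = 227 − 1 = 226 = 2 · 113.
g is a primitive root iff g^(226/q) ≢ 1 (mod 227) for each prime q ∈ {2, 113}.
g = 2: 2^113 ≡ 226; 2^2 ≡ 4 — none is 1, so 2 is a primitive root.
Hence the least primitive root of 227 is 2.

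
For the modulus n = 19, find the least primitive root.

φ(19) = 19 − 1 = 18 = 2 · 3^2.
Test candidates g = 2, 3, … against the prime factors q ∈ {2, 3} of φ(19): g is a generator iff g^(18/q) ≢ 1 for every such q.
g = 2: 2^9 ≡ 18; 2^6 ≡ 7 — none is 1, so 2 is a primitive root.
The smallest primitive root modulo 19 is 2.

2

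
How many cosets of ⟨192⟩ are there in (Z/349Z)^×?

4

The order of 192 must divide φ(349) = 349 − 1 = 348 = 2^2 · 3 · 29.
Divisors of 348: 1, 2, 3, 4, 6, 12, 29, 58, 87, 116, 174, 348.
Check 192^d mod 349 for each divisor in increasing order:
192^1 ≡ 192 (mod 349)
192^2 ≡ 219 (mod 349)
192^3 ≡ 168 (mod 349)
192^4 ≡ 148 (mod 349)
192^6 ≡ 304 (mod 349)
192^12 ≡ 280 (mod 349)
192^29 ≡ 122 (mod 349)
192^58 ≡ 226 (mod 349)
192^87 ≡ 1 (mod 349) ✓
The order of 192 is 87, so the subgroup it generates has 87 elements.
[(Z/349Z)^× : ⟨192⟩] = 348/87 = 4.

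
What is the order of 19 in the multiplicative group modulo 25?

10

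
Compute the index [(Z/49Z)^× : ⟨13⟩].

By Lagrange's theorem, ord_49(13) divides φ(49) = φ(7^2) = 7·(7−1) = 42 = 2 · 3 · 7.
Divisors of 42: 1, 2, 3, 6, 7, 14, 21, 42.
Check 13^d mod 49 for each divisor in increasing order:
13^1 ≡ 13 (mod 49)
13^2 ≡ 22 (mod 49)
13^3 ≡ 41 (mod 49)
13^6 ≡ 15 (mod 49)
13^7 ≡ 48 (mod 49)
13^14 ≡ 1 (mod 49) ✓
Thus |⟨13⟩| = ord(13) = 14.
The index is φ(49) / ord(13) = 42 / 14 = 3.

3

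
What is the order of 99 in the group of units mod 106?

The order of 99 must divide φ(106) = φ(2)·φ(53) = 1·52 = 52 = 2^2 · 13.
Divisors of 52: 1, 2, 4, 13, 26, 52.
Compute 99^d (mod 106) for the divisors d until we hit 1:
99^1 ≡ 99 (mod 106)
99^2 ≡ 49 (mod 106)
99^4 ≡ 69 (mod 106)
99^13 ≡ 1 (mod 106) ✓
Hence ord(99) = 13.

13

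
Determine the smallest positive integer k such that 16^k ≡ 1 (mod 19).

ord(16) | φ(19) = 19 − 1 = 18 = 2 · 3^2.
Divisors of 18: 1, 2, 3, 6, 9, 18.
Test each divisor d:
16^1 ≡ 16
16^2 ≡ 9
16^3 ≡ 11
16^6 ≡ 7
16^9 ≡ 1
So ord_19(16) = 9.

9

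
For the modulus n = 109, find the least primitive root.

φ(109) = 109 − 1 = 108 = 2^2 · 3^3.
Test candidates g = 2, 3, … against the prime factors q ∈ {2, 3} of φ(109): g is a generator iff g^(108/q) ≢ 1 for every such q.
g = 2: 2^54 ≡ 108; 2^36 ≡ 1 — hits 1, so not a primitive root.
g = 3: 3^54 ≡ 1 — hits 1, so not a primitive root.
g = 4: 4^54 ≡ 1 — hits 1, so not a primitive root.
g = 5: 5^54 ≡ 1 — hits 1, so not a primitive root.
g = 6: 6^54 ≡ 108; 6^36 ≡ 63 — none is 1, so 6 is a primitive root.
Hence the least primitive root of 109 is 6.

6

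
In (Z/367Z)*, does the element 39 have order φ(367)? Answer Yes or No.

Yes

φ(367) = 367 − 1 = 366 = 2 · 3 · 61.
Test 39^(366/q) mod 367 for each prime factor q of 366:
39^183 ≡ 366 (mod 367)  [q = 2: ≢ 1 ✓]
39^122 ≡ 283 (mod 367)  [q = 3: ≢ 1 ✓]
39^6 ≡ 242 (mod 367)  [q = 61: ≢ 1 ✓]
Every test exponent gives a nontrivial residue, hence 39 generates the full group.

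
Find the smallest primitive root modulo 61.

2

φ(61) = 61 − 1 = 60 = 2^2 · 3 · 5.
g is a primitive root iff g^(60/q) ≢ 1 (mod 61) for each prime q ∈ {2, 3, 5}.
g = 2: 2^30 ≡ 60; 2^20 ≡ 47; 2^12 ≡ 9 — none is 1, so 2 is a primitive root.
The smallest primitive root modulo 61 is 2.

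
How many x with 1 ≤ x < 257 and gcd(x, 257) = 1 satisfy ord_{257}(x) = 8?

4

φ(257) = 257 − 1 = 256 = 2^8.
Since (Z/257Z)^× is cyclic of order 256, the number of elements of order d is φ(d) when d | 256 and 0 otherwise.
8 = 2^3 divides 256, and φ(8) = 4.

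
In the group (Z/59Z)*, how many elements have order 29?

28

φ(59) = 59 − 1 = 58 = 2 · 29.
In a cyclic group of order 58, there are φ(d) elements of order d for each divisor d of 58, and zero for non-divisors.
29 | 58, and φ(29) = 29 − 1 = 28.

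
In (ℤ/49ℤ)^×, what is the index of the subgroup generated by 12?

1

ord(12) | φ(49) = φ(7^2) = 7·(7−1) = 42 = 2 · 3 · 7.
Divisors of 42: 1, 2, 3, 6, 7, 14, 21, 42.
Check 12^d mod 49 for each divisor in increasing order:
12^1 ≡ 12
12^2 ≡ 46
12^3 ≡ 13
12^6 ≡ 22
12^7 ≡ 19
12^14 ≡ 18
12^21 ≡ 48
12^42 ≡ 1
Thus |⟨12⟩| = ord(12) = 42.
Index = |(Z/49Z)^×| / |⟨12⟩| = 42 / 42 = 1.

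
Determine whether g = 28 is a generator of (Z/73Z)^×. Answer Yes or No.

Yes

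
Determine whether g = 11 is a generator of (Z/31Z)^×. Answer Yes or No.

φ(31) = 31 − 1 = 30 = 2 · 3 · 5.
11 is a primitive root mod 31 iff 11^(φ(31)/q) ≢ 1 for every prime q | φ(31), i.e. q ∈ {2, 3, 5}.
11^15 ≡ 30 (mod 31)  [q = 2: ≢ 1 ✓]
11^10 ≡ 5 (mod 31)  [q = 3: ≢ 1 ✓]
11^6 ≡ 4 (mod 31)  [q = 5: ≢ 1 ✓]
Every test exponent gives a nontrivial residue, hence 11 generates the full group.

Yes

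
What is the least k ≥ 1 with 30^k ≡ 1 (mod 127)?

63

Since 30 ∈ (Z/127Z)^×, its order divides φ(127) = 127 − 1 = 126 = 2 · 3^2 · 7.
Divisors of 126: 1, 2, 3, 6, 7, 9, 14, 18, 21, 42, 63, 126.
Compute 30^d (mod 127) for the divisors d until we hit 1:
30^1 ≡ 30
30^2 ≡ 11
30^3 ≡ 76
30^6 ≡ 61
30^7 ≡ 52
30^9 ≡ 64
30^14 ≡ 37
30^18 ≡ 32
30^21 ≡ 19
30^42 ≡ 107
30^63 ≡ 1
So ord_127(30) = 63.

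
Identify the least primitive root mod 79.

3

φ(79) = 79 − 1 = 78 = 2 · 3 · 13.
g is a primitive root iff g^(78/q) ≢ 1 (mod 79) for each prime q ∈ {2, 3, 13}.
g = 2: 2^39 ≡ 1 — hits 1, so not a primitive root.
g = 3: 3^39 ≡ 78; 3^26 ≡ 23; 3^6 ≡ 18 — none is 1, so 3 is a primitive root.
The smallest primitive root modulo 79 is 3.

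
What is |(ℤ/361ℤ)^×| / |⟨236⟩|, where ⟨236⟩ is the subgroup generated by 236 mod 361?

3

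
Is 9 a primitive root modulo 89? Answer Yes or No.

φ(89) = 89 − 1 = 88 = 2^3 · 11.
Test 9^(88/q) mod 89 for each prime factor q of 88:
9^44 ≡ 1 (mod 89)  [q = 2: ≡ 1 ✗]
9^8 ≡ 2 (mod 89)  [q = 11: ≢ 1 ✓]
The check at q = 2 fails, so 9 generates a proper subgroup.

No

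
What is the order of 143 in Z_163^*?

81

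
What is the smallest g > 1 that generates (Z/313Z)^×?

10

φ(313) = 313 − 1 = 312 = 2^3 · 3 · 13.
Test candidates g = 2, 3, … against the prime factors q ∈ {2, 3, 13} of φ(313): g is a generator iff g^(312/q) ≢ 1 for every such q.
g = 2: 2^156 ≡ 1 — hits 1, so not a primitive root.
g = 3: 3^156 ≡ 1 — hits 1, so not a primitive root.
g = 4: 4^156 ≡ 1 — hits 1, so not a primitive root.
g = 5: 5^156 ≡ 312; 5^104 ≡ 1 — hits 1, so not a primitive root.
g = 6: 6^156 ≡ 1 — hits 1, so not a primitive root.
g = 7: 7^156 ≡ 312; 7^104 ≡ 1 — hits 1, so not a primitive root.
g = 8: 8^156 ≡ 1 — hits 1, so not a primitive root.
g = 9: 9^156 ≡ 1 — hits 1, so not a primitive root.
g = 10: 10^156 ≡ 312; 10^104 ≡ 214; 10^24 ≡ 103 — none is 1, so 10 is a primitive root.
Hence the least primitive root of 313 is 10.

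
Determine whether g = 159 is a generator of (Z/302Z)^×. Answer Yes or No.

No

φ(302) = φ(2)·φ(151) = 1·150 = 150 = 2 · 3 · 5^2.
Test 159^(150/q) mod 302 for each prime factor q of 150:
159^75 ≡ 1 (mod 302)  [q = 2: ≡ 1 ✗]
159^50 ≡ 1 (mod 302)  [q = 3: ≡ 1 ✗]
159^30 ≡ 1 (mod 302)  [q = 5: ≡ 1 ✗]
The check at q = 2 fails, so 159 generates a proper subgroup.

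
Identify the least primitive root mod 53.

2

φ(53) = 53 − 1 = 52 = 2^2 · 13.
g is a primitive root iff g^(52/q) ≢ 1 (mod 53) for each prime q ∈ {2, 13}.
g = 2: 2^26 ≡ 52; 2^4 ≡ 16 — none is 1, so 2 is a primitive root.
The smallest primitive root modulo 53 is 2.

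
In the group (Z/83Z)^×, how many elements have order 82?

φ(83) = 83 − 1 = 82 = 2 · 41.
(Z/83Z)^× is cyclic (|G| = 82); a cyclic group of order m has exactly φ(d) elements of each order d | m, and none otherwise.
82 = 2 · 41 divides 82, and φ(82) = 40.

40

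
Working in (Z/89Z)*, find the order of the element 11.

22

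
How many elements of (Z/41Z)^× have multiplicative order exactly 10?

4

φ(41) = 41 − 1 = 40 = 2^3 · 5.
(Z/41Z)^× is cyclic (|G| = 40); a cyclic group of order m has exactly φ(d) elements of each order d | m, and none otherwise.
10 = 2 · 5 divides 40, and φ(10) = 4.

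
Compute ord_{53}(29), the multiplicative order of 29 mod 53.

26

Since 29 ∈ (Z/53Z)^×, its order divides φ(53) = 53 − 1 = 52 = 2^2 · 13.
Divisors of 52: 1, 2, 4, 13, 26, 52.
Evaluate successive powers at the divisors of 52:
29^1 ≡ 29 (mod 53)
29^2 ≡ 46 (mod 53)
29^4 ≡ 49 (mod 53)
29^13 ≡ 52 (mod 53)
29^26 ≡ 1 (mod 53) ✓
Hence ord(29) = 26.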